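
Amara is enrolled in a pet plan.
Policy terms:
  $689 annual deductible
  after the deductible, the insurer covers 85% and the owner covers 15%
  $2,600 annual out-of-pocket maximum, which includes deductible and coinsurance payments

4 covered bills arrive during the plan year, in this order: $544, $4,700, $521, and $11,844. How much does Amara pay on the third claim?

Bill 1, $544: fully absorbed by the deductible. Owner pays $544; OOP now $544.
Bill 2, $4,700: deductible takes $145, $4,555 remains; owner's 15% is $683.25. Owner owes $828.25 (running OOP $1,372.25).
Bill 3, $521: 15% coinsurance on $521 = $78.15. Cost to owner: $78.15. OOP to date $1,450.40.

$78.15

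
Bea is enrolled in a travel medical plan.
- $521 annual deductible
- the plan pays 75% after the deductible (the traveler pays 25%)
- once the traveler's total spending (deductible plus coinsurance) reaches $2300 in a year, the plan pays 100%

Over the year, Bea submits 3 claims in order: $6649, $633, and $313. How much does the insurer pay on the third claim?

$234.75

Claim 1 ($6649): deductible takes $521, $6128 remains; 25% of $6128 = $1532. Traveler pays $2053; OOP now $2053. Plan pays $6649 − $2053 = $4596.
Claim 2 ($633): 25% coinsurance on $633 = $158.25. Traveler owes $158.25 (running OOP $2211.25). Plan pays $633 − $158.25 = $474.75.
Claim 3 ($313): 25% coinsurance on $313 = $78.25. Traveler owes $78.25 (running OOP $2289.50). Insurer: $313 − $78.25 = $234.75.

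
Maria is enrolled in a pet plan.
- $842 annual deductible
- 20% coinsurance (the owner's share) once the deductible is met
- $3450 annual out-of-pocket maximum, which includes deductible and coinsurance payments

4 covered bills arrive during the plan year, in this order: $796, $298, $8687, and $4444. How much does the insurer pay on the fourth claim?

$3623.80

#1 ($796): fully absorbed by the deductible. Cost to owner: $796. OOP to date $796. Insurer: $796 − $796 = $0.
#2 ($298): $46 to deductible, leaving $252; coinsurance $252 × 20% = $50.40. Owner pays $96.40; OOP now $892.40. Plan pays $298 − $96.40 = $201.60.
#3 ($8687): deductible already satisfied, so owner's share is 20% × $8687 = $1737.40. Owner pays $1737.40; OOP now $2629.80. Plan pays $8687 − $1737.40 = $6949.60.
#4 ($4444): deductible met; 20% of $4444 = $888.80. That would push OOP to $3518.60, over the $3450 cap, so owner pays $3450 − $2629.80 = $820.20. Insurer: $4444 − $820.20 = $3623.80.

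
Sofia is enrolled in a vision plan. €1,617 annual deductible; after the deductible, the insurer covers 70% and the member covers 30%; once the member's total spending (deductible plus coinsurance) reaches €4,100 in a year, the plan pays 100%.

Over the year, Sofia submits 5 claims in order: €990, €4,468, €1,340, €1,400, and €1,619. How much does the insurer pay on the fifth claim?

Bill 1, €990: all of it applies to the deductible. Member owes €990 (running OOP €990). Insurer: €990 − €990 = €0.
Bill 2, €4,468: deductible takes €627, €3,841 remains; coinsurance €3,841 × 30% = €1,152.30. Cost to member: €1,779.30. OOP to date €2,769.30. Plan pays €4,468 − €1,779.30 = €2,688.70.
Bill 3, €1,340: 30% coinsurance on €1,340 = €402. Cost to member: €402. OOP to date €3,171.30. Insurer: €1,340 − €402 = €938.
Bill 4, €1,400: 30% coinsurance on €1,400 = €420. Member owes €420 (running OOP €3,591.30). Plan pays €1,400 − €420 = €980.
Bill 5, €1,619: deductible already satisfied, so member's share is 30% × €1,619 = €485.70. Member owes €485.70 (running OOP €4,077). Insurer: €1,619 − €485.70 = €1,133.30.

€1,133.30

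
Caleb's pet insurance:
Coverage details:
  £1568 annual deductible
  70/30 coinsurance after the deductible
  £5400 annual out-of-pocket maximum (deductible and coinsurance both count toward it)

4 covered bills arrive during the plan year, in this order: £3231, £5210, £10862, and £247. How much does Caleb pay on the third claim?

£1770.10

Claim 1 (£3231): £1568 finishes the deductible; £1663 goes to coinsurance; owner's 30% is £498.90. Owner pays £2066.90; OOP now £2066.90.
Claim 2 (£5210): 30% coinsurance on £5210 = £1563. Owner owes £1563 (running OOP £3629.90).
Claim 3 (£10862): deductible already satisfied, so owner's share is 30% × £10862 = £3258.60. That would push OOP to £6888.50, over the £5400 cap, so owner pays £5400 − £3629.90 = £1770.10.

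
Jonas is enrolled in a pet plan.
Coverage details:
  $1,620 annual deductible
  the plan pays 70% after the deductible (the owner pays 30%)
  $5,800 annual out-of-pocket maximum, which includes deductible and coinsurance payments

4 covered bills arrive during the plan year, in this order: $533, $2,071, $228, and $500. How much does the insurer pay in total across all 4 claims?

#1 ($533): entire amount goes to the deductible. Owner pays $533; OOP now $533. Insurer: $533 − $533 = $0.
#2 ($2,071): $1,087 finishes the deductible; $984 goes to coinsurance; owner's 30% is $295.20. Owner pays $1,382.20; OOP now $1,915.20. Plan pays $2,071 − $1,382.20 = $688.80.
#3 ($228): deductible met; 30% of $228 = $68.40. Owner pays $68.40; OOP now $1,983.60. Insurer: $228 − $68.40 = $159.60.
#4 ($500): deductible already satisfied, so owner's share is 30% × $500 = $150. Cost to owner: $150. OOP to date $2,133.60. Insurer: $500 − $150 = $350.
Insurer total = bills − owner's total = $3,332 − $2,133.60 = $1,198.40.

$1,198.40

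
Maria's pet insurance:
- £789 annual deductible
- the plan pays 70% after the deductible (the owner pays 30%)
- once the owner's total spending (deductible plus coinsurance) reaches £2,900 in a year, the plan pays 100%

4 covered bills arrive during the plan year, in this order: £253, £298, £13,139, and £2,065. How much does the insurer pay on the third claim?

#1 (£253): fully absorbed by the deductible. Owner pays £253; OOP now £253. Insurer: £253 − £253 = £0.
#2 (£298): entire amount goes to the deductible. Owner pays £298; OOP now £551. Plan pays £298 − £298 = £0.
#3 (£13,139): deductible takes £238, £12,901 remains; owner's 30% is £3,870.30. Claim cost before the cap: £238 + £3,870.30 = £4,108.30. Adding that to £551 gives £4,659.30, past the £2,900 cap; owner pays only £2,900 − £551 = £2,349. Plan pays £13,139 − £2,349 = £10,790.

£10,790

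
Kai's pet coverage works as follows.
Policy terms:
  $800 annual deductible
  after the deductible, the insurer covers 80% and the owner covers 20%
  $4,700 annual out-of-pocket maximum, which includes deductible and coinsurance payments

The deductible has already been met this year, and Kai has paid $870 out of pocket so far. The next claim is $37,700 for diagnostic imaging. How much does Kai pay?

$3,830

The deductible is already satisfied, so the full bill goes to coinsurance.
Owner's 20% share of $37,700 is $7,540.
That would bring total out-of-pocket to $8,410, past the $4,700 cap. The owner is capped at $4,700 − $870 = $3,830 on this claim.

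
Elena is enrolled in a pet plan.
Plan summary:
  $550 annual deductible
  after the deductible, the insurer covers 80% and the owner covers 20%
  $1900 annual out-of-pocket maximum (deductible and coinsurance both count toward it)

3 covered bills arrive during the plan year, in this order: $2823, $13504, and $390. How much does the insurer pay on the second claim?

#1 ($2823): $550 finishes the deductible; $2273 goes to coinsurance; coinsurance $2273 × 20% = $454.60. Cost to owner: $1004.60. OOP to date $1004.60. Insurer: $2823 − $1004.60 = $1818.40.
#2 ($13504): 20% coinsurance on $13504 = $2700.80. OOP would hit $3705.40 > $1900, so the cap limits the owner to $1900 − $1004.60 = $895.40. Plan pays $13504 − $895.40 = $12608.60.

$12608.60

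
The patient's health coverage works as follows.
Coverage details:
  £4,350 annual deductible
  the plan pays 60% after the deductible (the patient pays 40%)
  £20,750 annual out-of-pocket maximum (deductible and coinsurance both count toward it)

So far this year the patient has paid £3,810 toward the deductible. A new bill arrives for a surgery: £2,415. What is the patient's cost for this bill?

Deductible still to meet: £4,350 − £3,810 = £540.
That leaves £2,415 − £540 = £1,875 for coinsurance.
40% of £1,875 = £750 falls to the patient.
That puts the patient's cost at £540 + £750 = £1,290 before any cap.
Total out-of-pocket so far would be £3,810 + £1,290 = £5,100, below the £20,750 cap — no reduction.

£1,290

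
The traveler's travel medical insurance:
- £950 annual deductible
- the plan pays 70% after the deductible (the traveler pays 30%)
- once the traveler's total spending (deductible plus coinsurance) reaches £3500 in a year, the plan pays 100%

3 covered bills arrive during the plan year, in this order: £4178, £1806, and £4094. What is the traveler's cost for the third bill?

£1039.80

Claim 1 (£4178): deductible takes £950, £3228 remains; traveler's 30% is £968.40. Traveler owes £1918.40 (running OOP £1918.40).
Claim 2 (£1806): deductible already satisfied, so traveler's share is 30% × £1806 = £541.80. Traveler pays £541.80; OOP now £2460.20.
Claim 3 (£4094): 30% coinsurance on £4094 = £1228.20. Adding that to £2460.20 gives £3688.40, past the £3500 cap; traveler pays only £3500 − £2460.20 = £1039.80.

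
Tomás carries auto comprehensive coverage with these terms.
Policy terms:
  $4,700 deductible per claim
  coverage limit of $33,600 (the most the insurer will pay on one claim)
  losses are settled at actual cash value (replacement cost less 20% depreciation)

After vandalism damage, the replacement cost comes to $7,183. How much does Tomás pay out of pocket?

$6,136.60

At 20% depreciation, ACV = $7,183 − $1,436.60 = $5,746.40.
After the deductible, $5,746.40 − $4,700 = $1,046.40 remains.
$1,046.40 ≤ $33,600, so the limit doesn't bind; insurer pays $1,046.40.
Policyholder's share is the uncovered remainder: $7,183 − $1,046.40 = $6,136.60.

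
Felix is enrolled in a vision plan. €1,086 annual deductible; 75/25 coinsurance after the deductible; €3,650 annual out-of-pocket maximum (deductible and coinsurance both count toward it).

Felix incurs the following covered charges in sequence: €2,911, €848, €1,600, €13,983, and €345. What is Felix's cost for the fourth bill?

€1,495.75

#1 (€2,911): deductible takes €1,086, €1,825 remains; coinsurance €1,825 × 25% = €456.25. Member owes €1,542.25 (running OOP €1,542.25).
#2 (€848): 25% coinsurance on €848 = €212. Cost to member: €212. OOP to date €1,754.25.
#3 (€1,600): deductible already satisfied, so member's share is 25% × €1,600 = €400. Cost to member: €400. OOP to date €2,154.25.
#4 (€13,983): deductible met; 25% of €13,983 = €3,495.75. OOP would hit €5,650 > €3,650, so the cap limits the member to €3,650 − €2,154.25 = €1,495.75.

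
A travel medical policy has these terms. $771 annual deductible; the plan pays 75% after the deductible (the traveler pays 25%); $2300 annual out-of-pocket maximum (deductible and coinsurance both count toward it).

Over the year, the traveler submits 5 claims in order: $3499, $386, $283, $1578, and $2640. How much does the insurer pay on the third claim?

Claim 1 ($3499): $771 finishes the deductible; $2728 goes to coinsurance; 25% of $2728 = $682. Cost to traveler: $1453. OOP to date $1453. Insurer: $3499 − $1453 = $2046.
Claim 2 ($386): deductible already satisfied, so traveler's share is 25% × $386 = $96.50. Cost to traveler: $96.50. OOP to date $1549.50. Plan pays $386 − $96.50 = $289.50.
Claim 3 ($283): deductible already satisfied, so traveler's share is 25% × $283 = $70.75. Traveler owes $70.75 (running OOP $1620.25). Insurer: $283 − $70.75 = $212.25.

$212.25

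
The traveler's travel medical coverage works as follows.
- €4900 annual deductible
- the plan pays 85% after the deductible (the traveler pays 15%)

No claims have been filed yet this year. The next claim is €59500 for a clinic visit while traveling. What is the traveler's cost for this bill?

Nothing has been paid toward the €4900 deductible, so the first €4900 of this charge is applied there.
The remaining €54600 (= €59500 − €4900) moves to coinsurance.
15% of €54600 = €8190 falls to the traveler.
That puts the traveler's cost at €4900 + €8190 = €13090.

€13090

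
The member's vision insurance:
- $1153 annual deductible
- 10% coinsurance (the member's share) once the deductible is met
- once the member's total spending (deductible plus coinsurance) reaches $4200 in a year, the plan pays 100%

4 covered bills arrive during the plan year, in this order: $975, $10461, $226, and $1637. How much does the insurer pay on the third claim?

Claim 1 ($975): entire amount goes to the deductible. Member owes $975 (running OOP $975). Insurer: $975 − $975 = $0.
Claim 2 ($10461): $178 to deductible, leaving $10283; member's 10% is $1028.30. Cost to member: $1206.30. OOP to date $2181.30. Insurer: $10461 − $1206.30 = $9254.70.
Claim 3 ($226): 10% coinsurance on $226 = $22.60. Member pays $22.60; OOP now $2203.90. Insurer: $226 − $22.60 = $203.40.

$203.40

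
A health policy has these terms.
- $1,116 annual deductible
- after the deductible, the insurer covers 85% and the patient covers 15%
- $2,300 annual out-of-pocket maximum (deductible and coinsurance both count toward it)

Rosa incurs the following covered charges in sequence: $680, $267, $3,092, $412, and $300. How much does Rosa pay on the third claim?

Claim 1 — $680: fully absorbed by the deductible. Patient owes $680 (running OOP $680).
Claim 2 — $267: all of it applies to the deductible. Patient owes $267 (running OOP $947).
Claim 3 — $3,092: deductible takes $169, $2,923 remains; 15% of $2,923 = $438.45. Cost to patient: $607.45. OOP to date $1,554.45.

$607.45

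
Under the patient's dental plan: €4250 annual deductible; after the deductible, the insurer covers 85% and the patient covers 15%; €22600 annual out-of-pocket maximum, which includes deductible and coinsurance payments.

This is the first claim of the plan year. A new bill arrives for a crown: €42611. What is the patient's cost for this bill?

€10004.15

The full €4250 deductible is still open; €4250 of this bill applies to it.
After the €4250 deductible portion, €42611 − €4250 = €38361 is subject to coinsurance.
15% of €38361 = €5754.15 falls to the patient.
That puts the patient's cost at €4250 + €5754.15 = €10004.15 before any cap.
Year-to-date out-of-pocket becomes €0 + €10004.15 = €10004.15, still under the €22600 maximum, so no cap applies.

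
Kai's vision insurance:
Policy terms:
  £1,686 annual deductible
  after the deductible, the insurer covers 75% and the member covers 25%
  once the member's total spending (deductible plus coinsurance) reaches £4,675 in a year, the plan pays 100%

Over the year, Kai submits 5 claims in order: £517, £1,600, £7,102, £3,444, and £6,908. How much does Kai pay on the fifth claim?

£244.75

Claim 1 — £517: all of it applies to the deductible. Member pays £517; OOP now £517.
Claim 2 — £1,600: £1,169 finishes the deductible; £431 goes to coinsurance; coinsurance £431 × 25% = £107.75. Member owes £1,276.75 (running OOP £1,793.75).
Claim 3 — £7,102: 25% coinsurance on £7,102 = £1,775.50. Member pays £1,775.50; OOP now £3,569.25.
Claim 4 — £3,444: deductible met; 25% of £3,444 = £861. Member pays £861; OOP now £4,430.25.
Claim 5 — £6,908: 25% coinsurance on £6,908 = £1,727. That would push OOP to £6,157.25, over the £4,675 cap, so member pays £4,675 − £4,430.25 = £244.75.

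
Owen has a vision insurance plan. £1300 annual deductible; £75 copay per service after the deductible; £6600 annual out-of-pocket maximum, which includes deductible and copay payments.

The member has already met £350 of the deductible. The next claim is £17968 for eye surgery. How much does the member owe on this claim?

Remaining deductible: £1300 − £350 = £950.
After the £950 deductible portion, £17968 − £950 = £17018 is subject to the copay.
Copay on this service: £75.
That puts the member's cost at £950 + £75 = £1025 before any cap.
Total out-of-pocket so far would be £350 + £1025 = £1375, below the £6600 cap — no reduction.

£1025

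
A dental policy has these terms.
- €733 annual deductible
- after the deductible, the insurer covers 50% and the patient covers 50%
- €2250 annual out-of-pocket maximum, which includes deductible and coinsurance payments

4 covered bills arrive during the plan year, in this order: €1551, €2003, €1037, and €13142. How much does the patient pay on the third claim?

Claim 1 — €1551: deductible takes €733, €818 remains; patient's 50% is €409. Patient pays €1142; OOP now €1142.
Claim 2 — €2003: 50% coinsurance on €2003 = €1001.50. Cost to patient: €1001.50. OOP to date €2143.50.
Claim 3 — €1037: deductible met; 50% of €1037 = €518.50. That would push OOP to €2662, over the €2250 cap, so patient pays €2250 − €2143.50 = €106.50.

€106.50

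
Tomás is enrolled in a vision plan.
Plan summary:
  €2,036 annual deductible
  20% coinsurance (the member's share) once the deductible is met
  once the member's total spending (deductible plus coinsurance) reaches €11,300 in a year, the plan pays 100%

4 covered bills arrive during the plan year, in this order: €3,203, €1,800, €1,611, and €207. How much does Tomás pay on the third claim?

€322.20

Bill 1, €3,203: deductible takes €2,036, €1,167 remains; member's 20% is €233.40. Member pays €2,269.40; OOP now €2,269.40.
Bill 2, €1,800: 20% coinsurance on €1,800 = €360. Member pays €360; OOP now €2,629.40.
Bill 3, €1,611: 20% coinsurance on €1,611 = €322.20. Cost to member: €322.20. OOP to date €2,951.60.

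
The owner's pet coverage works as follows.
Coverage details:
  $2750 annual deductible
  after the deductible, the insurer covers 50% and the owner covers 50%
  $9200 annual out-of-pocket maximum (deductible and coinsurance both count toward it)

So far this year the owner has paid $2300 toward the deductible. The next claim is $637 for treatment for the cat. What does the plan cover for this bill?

$93.50

Deductible still to meet: $2750 − $2300 = $450.
The remaining $187 (= $637 − $450) moves to coinsurance.
50% of $187 = $93.50 falls to the owner.
Owner responsibility before any cap: $450 + $93.50 = $543.50.
Year-to-date out-of-pocket becomes $2300 + $543.50 = $2843.50, still under the $9200 maximum, so no cap applies.
The insurer covers the remainder: $637 − $543.50 = $93.50.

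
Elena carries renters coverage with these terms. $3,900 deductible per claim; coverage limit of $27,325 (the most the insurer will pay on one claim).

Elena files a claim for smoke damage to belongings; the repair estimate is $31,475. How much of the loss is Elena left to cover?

Less the $3,900 deductible: $31,475 − $3,900 = $27,575.
$27,575 exceeds the $27,325 limit, so the insurer pays the limit: $27,325.
Out of pocket: $31,475 − $27,325 = $4,150.

$4,150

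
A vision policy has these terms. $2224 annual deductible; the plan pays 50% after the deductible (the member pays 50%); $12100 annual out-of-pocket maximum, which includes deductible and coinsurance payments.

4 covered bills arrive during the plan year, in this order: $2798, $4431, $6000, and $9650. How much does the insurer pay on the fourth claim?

Claim 1 ($2798): $2224 to deductible, leaving $574; member's 50% is $287. Member owes $2511 (running OOP $2511). Plan pays $2798 − $2511 = $287.
Claim 2 ($4431): deductible met; 50% of $4431 = $2215.50. Cost to member: $2215.50. OOP to date $4726.50. Insurer: $4431 − $2215.50 = $2215.50.
Claim 3 ($6000): deductible already satisfied, so member's share is 50% × $6000 = $3000. Cost to member: $3000. OOP to date $7726.50. Insurer: $6000 − $3000 = $3000.
Claim 4 ($9650): deductible met; 50% of $9650 = $4825. Adding that to $7726.50 gives $12551.50, past the $12100 cap; member pays only $12100 − $7726.50 = $4373.50. Insurer: $9650 − $4373.50 = $5276.50.

$5276.50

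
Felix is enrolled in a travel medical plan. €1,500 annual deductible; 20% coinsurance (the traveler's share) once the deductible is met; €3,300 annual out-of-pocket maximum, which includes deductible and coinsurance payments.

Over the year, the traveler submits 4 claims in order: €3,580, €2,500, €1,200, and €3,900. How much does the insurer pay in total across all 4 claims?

Claim 1 — €3,580: €1,500 to deductible, leaving €2,080; traveler's 20% is €416. Traveler pays €1,916; OOP now €1,916. Insurer: €3,580 − €1,916 = €1,664.
Claim 2 — €2,500: 20% coinsurance on €2,500 = €500. Traveler owes €500 (running OOP €2,416). Plan pays €2,500 − €500 = €2,000.
Claim 3 — €1,200: deductible met; 20% of €1,200 = €240. Traveler owes €240 (running OOP €2,656). Plan pays €1,200 − €240 = €960.
Claim 4 — €3,900: deductible met; 20% of €3,900 = €780. Adding that to €2,656 gives €3,436, past the €3,300 cap; traveler pays only €3,300 − €2,656 = €644. Insurer: €3,900 − €644 = €3,256.
Insurer total: €1,664 + €2,000 + €960 + €3,256 = €7,880.

€7,880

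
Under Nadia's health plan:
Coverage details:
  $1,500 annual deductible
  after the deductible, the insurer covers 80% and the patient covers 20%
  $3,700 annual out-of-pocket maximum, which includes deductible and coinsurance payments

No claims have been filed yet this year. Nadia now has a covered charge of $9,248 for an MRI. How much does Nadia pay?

$3,049.60

Deductible not yet touched, so the first $1,500 of the bill goes to the deductible.
That leaves $9,248 − $1,500 = $7,748 for coinsurance.
Coinsurance: $7,748 × 20% = $1,549.60.
So the patient owes $1,500 + $1,549.60 = $3,049.60 before any cap.
Cumulative spending $0 + $3,049.60 = $3,049.60 stays under the $3,700 maximum.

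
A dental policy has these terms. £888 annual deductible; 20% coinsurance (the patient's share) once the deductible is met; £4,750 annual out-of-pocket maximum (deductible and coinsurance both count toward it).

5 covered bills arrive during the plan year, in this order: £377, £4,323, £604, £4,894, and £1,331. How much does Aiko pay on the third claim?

£120.80

Claim 1 — £377: all of it applies to the deductible. Patient pays £377; OOP now £377.
Claim 2 — £4,323: £511 finishes the deductible; £3,812 goes to coinsurance; coinsurance £3,812 × 20% = £762.40. Cost to patient: £1,273.40. OOP to date £1,650.40.
Claim 3 — £604: deductible met; 20% of £604 = £120.80. Patient pays £120.80; OOP now £1,771.20.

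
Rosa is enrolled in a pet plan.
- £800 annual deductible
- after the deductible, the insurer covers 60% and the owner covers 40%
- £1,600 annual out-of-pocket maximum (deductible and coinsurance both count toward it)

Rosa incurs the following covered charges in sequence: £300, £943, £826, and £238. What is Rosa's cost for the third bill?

£330.40

#1 (£300): entire amount goes to the deductible. Owner owes £300 (running OOP £300).
#2 (£943): £500 to deductible, leaving £443; 40% of £443 = £177.20. Owner owes £677.20 (running OOP £977.20).
#3 (£826): deductible already satisfied, so owner's share is 40% × £826 = £330.40. Cost to owner: £330.40. OOP to date £1,307.60.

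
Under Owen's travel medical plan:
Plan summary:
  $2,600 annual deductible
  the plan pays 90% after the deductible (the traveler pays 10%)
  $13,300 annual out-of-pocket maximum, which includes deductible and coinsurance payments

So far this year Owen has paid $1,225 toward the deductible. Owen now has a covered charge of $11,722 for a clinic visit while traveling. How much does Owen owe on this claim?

$2,409.70

Remaining deductible: $2,600 − $1,225 = $1,375.
After the $1,375 deductible portion, $11,722 − $1,375 = $10,347 is subject to coinsurance.
10% of $10,347 = $1,034.70 falls to the traveler.
So the traveler owes $1,375 + $1,034.70 = $2,409.70 before any cap.
Total out-of-pocket so far would be $1,225 + $2,409.70 = $3,634.70, below the $13,300 cap — no reduction.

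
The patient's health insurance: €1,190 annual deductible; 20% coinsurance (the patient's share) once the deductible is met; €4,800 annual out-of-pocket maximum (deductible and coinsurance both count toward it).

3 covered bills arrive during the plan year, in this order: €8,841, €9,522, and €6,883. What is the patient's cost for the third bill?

Claim 1 (€8,841): deductible takes €1,190, €7,651 remains; 20% of €7,651 = €1,530.20. Patient pays €2,720.20; OOP now €2,720.20.
Claim 2 (€9,522): 20% coinsurance on €9,522 = €1,904.40. Patient pays €1,904.40; OOP now €4,624.60.
Claim 3 (€6,883): deductible already satisfied, so patient's share is 20% × €6,883 = €1,376.60. That would push OOP to €6,001.20, over the €4,800 cap, so patient pays €4,800 − €4,624.60 = €175.40.

€175.40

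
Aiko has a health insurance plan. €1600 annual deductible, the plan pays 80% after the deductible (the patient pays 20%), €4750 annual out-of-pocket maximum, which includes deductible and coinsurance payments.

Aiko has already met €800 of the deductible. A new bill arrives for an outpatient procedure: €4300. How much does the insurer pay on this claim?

Deductible still to meet: €1600 − €800 = €800.
The remaining €3500 (= €4300 − €800) moves to coinsurance.
Coinsurance: €3500 × 20% = €700.
That puts the patient's cost at €800 + €700 = €1500 before any cap.
Year-to-date out-of-pocket becomes €800 + €1500 = €2300, still under the €4750 maximum, so no cap applies.
Insurer pays the balance: €4300 − €1500 = €2800.

€2800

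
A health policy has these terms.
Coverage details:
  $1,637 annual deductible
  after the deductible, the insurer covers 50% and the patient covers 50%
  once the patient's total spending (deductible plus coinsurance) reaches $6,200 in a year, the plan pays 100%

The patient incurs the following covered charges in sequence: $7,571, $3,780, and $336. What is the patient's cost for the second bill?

Claim 1 — $7,571: $1,637 finishes the deductible; $5,934 goes to coinsurance; 50% of $5,934 = $2,967. Patient owes $4,604 (running OOP $4,604).
Claim 2 — $3,780: 50% coinsurance on $3,780 = $1,890. That would push OOP to $6,494, over the $6,200 cap, so patient pays $6,200 − $4,604 = $1,596.

$1,596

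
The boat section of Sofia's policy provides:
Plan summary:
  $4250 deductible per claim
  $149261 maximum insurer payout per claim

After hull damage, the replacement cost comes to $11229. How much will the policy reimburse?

$6979

After the deductible, $11229 − $4250 = $6979 remains.
$6979 is within the $149261 limit, so the insurer pays $6979.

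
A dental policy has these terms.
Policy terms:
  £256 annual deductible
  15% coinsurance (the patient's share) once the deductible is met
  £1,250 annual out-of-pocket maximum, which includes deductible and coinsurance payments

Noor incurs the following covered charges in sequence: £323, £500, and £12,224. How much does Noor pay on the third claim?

£908.95

Claim 1 (£323): £256 to deductible, leaving £67; 15% of £67 = £10.05. Patient owes £266.05 (running OOP £266.05).
Claim 2 (£500): deductible met; 15% of £500 = £75. Patient pays £75; OOP now £341.05.
Claim 3 (£12,224): 15% coinsurance on £12,224 = £1,833.60. Adding that to £341.05 gives £2,174.65, past the £1,250 cap; patient pays only £1,250 − £341.05 = £908.95.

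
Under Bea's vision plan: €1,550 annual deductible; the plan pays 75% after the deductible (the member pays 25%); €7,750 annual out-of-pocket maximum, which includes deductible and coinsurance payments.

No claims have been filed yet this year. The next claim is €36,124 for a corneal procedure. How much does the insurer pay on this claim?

€28,374

The full €1,550 deductible is still open; €1,550 of this bill applies to it.
That leaves €36,124 − €1,550 = €34,574 for coinsurance.
Coinsurance: €34,574 × 25% = €8,643.50.
Member responsibility before any cap: €1,550 + €8,643.50 = €10,193.50.
That would bring total out-of-pocket to €10,193.50, past the €7,750 cap. The member is capped at €7,750 − €0 = €7,750 on this claim.
Insurer pays the balance: €36,124 − €7,750 = €28,374.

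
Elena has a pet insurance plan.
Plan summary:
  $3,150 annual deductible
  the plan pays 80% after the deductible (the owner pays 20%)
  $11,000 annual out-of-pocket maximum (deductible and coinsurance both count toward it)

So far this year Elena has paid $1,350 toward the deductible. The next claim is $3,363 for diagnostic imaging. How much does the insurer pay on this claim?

$1,350 of the $3,150 deductible is already met, leaving $1,800.
The remaining $1,563 (= $3,363 − $1,800) moves to coinsurance.
Coinsurance: $1,563 × 20% = $312.60.
So the owner owes $1,800 + $312.60 = $2,112.60 before any cap.
Total out-of-pocket so far would be $1,350 + $2,112.60 = $3,462.60, below the $11,000 cap — no reduction.
The plan picks up $3,363 − $2,112.60 = $1,250.40.

$1,250.40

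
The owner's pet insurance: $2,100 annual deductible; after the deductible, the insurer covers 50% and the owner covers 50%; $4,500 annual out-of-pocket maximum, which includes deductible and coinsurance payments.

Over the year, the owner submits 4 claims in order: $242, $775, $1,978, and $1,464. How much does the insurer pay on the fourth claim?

Claim 1 — $242: all of it applies to the deductible. Cost to owner: $242. OOP to date $242. Insurer: $242 − $242 = $0.
Claim 2 — $775: fully absorbed by the deductible. Owner owes $775 (running OOP $1,017). Insurer: $775 − $775 = $0.
Claim 3 — $1,978: deductible takes $1,083, $895 remains; owner's 50% is $447.50. Owner pays $1,530.50; OOP now $2,547.50. Plan pays $1,978 − $1,530.50 = $447.50.
Claim 4 — $1,464: 50% coinsurance on $1,464 = $732. Owner owes $732 (running OOP $3,279.50). Plan pays $1,464 − $732 = $732.

$732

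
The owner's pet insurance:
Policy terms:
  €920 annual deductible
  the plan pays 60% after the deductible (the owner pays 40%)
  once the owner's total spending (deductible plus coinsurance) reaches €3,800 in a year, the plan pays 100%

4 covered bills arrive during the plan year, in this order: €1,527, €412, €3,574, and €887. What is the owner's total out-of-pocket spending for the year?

€3,112

Claim 1 (€1,527): deductible takes €920, €607 remains; 40% of €607 = €242.80. Cost to owner: €1,162.80. OOP to date €1,162.80.
Claim 2 (€412): deductible already satisfied, so owner's share is 40% × €412 = €164.80. Cost to owner: €164.80. OOP to date €1,327.60.
Claim 3 (€3,574): 40% coinsurance on €3,574 = €1,429.60. Owner pays €1,429.60; OOP now €2,757.20.
Claim 4 (€887): deductible met; 40% of €887 = €354.80. Cost to owner: €354.80. OOP to date €3,112.
Summing the owner's payments: €1,162.80 + €164.80 + €1,429.60 + €354.80 = €3,112.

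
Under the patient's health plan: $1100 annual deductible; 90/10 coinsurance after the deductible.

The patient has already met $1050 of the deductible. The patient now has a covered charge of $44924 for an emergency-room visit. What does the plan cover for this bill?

$40386.60

$1050 of the $1100 deductible is already met, leaving $50.
The remaining $44874 (= $44924 − $50) moves to coinsurance.
Patient's 10% share of $44874 is $4487.40.
That puts the patient's cost at $50 + $4487.40 = $4537.40.
The insurer covers the remainder: $44924 − $4537.40 = $40386.60.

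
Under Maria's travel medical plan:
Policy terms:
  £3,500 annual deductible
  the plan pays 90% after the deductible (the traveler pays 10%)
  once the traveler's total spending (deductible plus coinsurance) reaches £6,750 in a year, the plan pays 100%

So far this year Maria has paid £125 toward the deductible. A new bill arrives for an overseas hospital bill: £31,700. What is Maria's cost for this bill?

£6,207.50

Deductible still to meet: £3,500 − £125 = £3,375.
The remaining £28,325 (= £31,700 − £3,375) moves to coinsurance.
Traveler's 10% share of £28,325 is £2,832.50.
That puts the traveler's cost at £3,375 + £2,832.50 = £6,207.50 before any cap.
Total out-of-pocket so far would be £125 + £6,207.50 = £6,332.50, below the £6,750 cap — no reduction.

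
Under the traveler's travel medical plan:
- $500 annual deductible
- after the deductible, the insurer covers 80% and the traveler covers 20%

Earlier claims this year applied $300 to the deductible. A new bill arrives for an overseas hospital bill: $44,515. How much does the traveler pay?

$300 of the $500 deductible is already met, leaving $200.
The remaining $44,315 (= $44,515 − $200) moves to coinsurance.
Traveler's 20% share of $44,315 is $8,863.
Traveler responsibility: $200 + $8,863 = $9,063.

$9,063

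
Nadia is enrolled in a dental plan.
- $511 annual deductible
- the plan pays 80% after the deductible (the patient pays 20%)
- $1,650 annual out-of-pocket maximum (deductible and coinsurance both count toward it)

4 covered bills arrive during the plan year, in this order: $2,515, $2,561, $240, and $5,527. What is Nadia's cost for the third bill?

Bill 1, $2,515: deductible takes $511, $2,004 remains; coinsurance $2,004 × 20% = $400.80. Cost to patient: $911.80. OOP to date $911.80.
Bill 2, $2,561: deductible met; 20% of $2,561 = $512.20. Patient pays $512.20; OOP now $1,424.
Bill 3, $240: deductible met; 20% of $240 = $48. Patient owes $48 (running OOP $1,472).

$48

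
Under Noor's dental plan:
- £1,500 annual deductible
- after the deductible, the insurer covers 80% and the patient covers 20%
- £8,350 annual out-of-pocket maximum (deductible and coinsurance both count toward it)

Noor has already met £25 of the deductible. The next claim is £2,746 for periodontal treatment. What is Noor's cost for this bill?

£25 of the £1,500 deductible is already met, leaving £1,475.
That leaves £2,746 − £1,475 = £1,271 for coinsurance.
20% of £1,271 = £254.20 falls to the patient.
So the patient owes £1,475 + £254.20 = £1,729.20 before any cap.
Year-to-date out-of-pocket becomes £25 + £1,729.20 = £1,754.20, still under the £8,350 maximum, so no cap applies.

£1,729.20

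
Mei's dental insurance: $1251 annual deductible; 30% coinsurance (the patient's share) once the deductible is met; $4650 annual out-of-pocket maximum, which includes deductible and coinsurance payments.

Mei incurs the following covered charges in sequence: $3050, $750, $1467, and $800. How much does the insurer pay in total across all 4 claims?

#1 ($3050): deductible takes $1251, $1799 remains; 30% of $1799 = $539.70. Cost to patient: $1790.70. OOP to date $1790.70. Plan pays $3050 − $1790.70 = $1259.30.
#2 ($750): deductible met; 30% of $750 = $225. Patient pays $225; OOP now $2015.70. Insurer: $750 − $225 = $525.
#3 ($1467): 30% coinsurance on $1467 = $440.10. Patient owes $440.10 (running OOP $2455.80). Insurer: $1467 − $440.10 = $1026.90.
#4 ($800): deductible already satisfied, so patient's share is 30% × $800 = $240. Patient owes $240 (running OOP $2695.80). Insurer: $800 − $240 = $560.
Insurer total: $1259.30 + $525 + $1026.90 + $560 = $3371.20.

$3371.20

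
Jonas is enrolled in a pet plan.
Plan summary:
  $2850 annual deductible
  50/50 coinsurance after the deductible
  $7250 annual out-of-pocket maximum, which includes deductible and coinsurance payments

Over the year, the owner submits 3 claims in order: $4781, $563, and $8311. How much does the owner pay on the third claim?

#1 ($4781): deductible takes $2850, $1931 remains; owner's 50% is $965.50. Cost to owner: $3815.50. OOP to date $3815.50.
#2 ($563): 50% coinsurance on $563 = $281.50. Owner owes $281.50 (running OOP $4097).
#3 ($8311): deductible met; 50% of $8311 = $4155.50. Adding that to $4097 gives $8252.50, past the $7250 cap; owner pays only $7250 − $4097 = $3153.

$3153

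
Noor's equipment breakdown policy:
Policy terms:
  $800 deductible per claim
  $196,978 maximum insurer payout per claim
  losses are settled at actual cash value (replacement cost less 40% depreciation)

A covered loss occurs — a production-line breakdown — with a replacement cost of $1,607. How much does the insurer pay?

Depreciate 40%: the covered value is $1,607 × 0.6 = $964.20.
Less the $800 deductible: $964.20 − $800 = $164.20.
That's under the $196,978 cap, so the insurer reimburses the full $164.20.

$164.20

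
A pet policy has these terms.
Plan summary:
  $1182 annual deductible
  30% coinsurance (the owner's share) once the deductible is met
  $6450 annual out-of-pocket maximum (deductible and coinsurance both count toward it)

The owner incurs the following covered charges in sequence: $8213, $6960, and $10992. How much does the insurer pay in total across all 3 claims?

#1 ($8213): deductible takes $1182, $7031 remains; owner's 30% is $2109.30. Owner pays $3291.30; OOP now $3291.30. Insurer: $8213 − $3291.30 = $4921.70.
#2 ($6960): deductible met; 30% of $6960 = $2088. Cost to owner: $2088. OOP to date $5379.30. Plan pays $6960 − $2088 = $4872.
#3 ($10992): 30% coinsurance on $10992 = $3297.60. Adding that to $5379.30 gives $8676.90, past the $6450 cap; owner pays only $6450 − $5379.30 = $1070.70. Insurer: $10992 − $1070.70 = $9921.30.
Insurer total = bills − owner's total = $26165 − $6450 = $19715.

$19715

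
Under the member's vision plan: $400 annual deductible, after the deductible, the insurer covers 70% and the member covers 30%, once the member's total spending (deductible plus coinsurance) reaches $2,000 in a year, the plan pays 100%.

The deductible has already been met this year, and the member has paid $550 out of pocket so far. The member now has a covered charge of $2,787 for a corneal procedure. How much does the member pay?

$836.10

With the deductible met, the entire $2,787 is subject to coinsurance.
30% of $2,787 = $836.10 falls to the member.
Year-to-date out-of-pocket becomes $550 + $836.10 = $1,386.10, still under the $2,000 maximum, so no cap applies.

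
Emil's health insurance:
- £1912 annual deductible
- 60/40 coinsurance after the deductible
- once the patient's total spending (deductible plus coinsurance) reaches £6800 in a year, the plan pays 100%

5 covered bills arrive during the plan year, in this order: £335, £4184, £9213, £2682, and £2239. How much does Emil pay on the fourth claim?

£160

#1 (£335): fully absorbed by the deductible. Patient pays £335; OOP now £335.
#2 (£4184): deductible takes £1577, £2607 remains; coinsurance £2607 × 40% = £1042.80. Patient owes £2619.80 (running OOP £2954.80).
#3 (£9213): deductible already satisfied, so patient's share is 40% × £9213 = £3685.20. Patient pays £3685.20; OOP now £6640.
#4 (£2682): deductible met; 40% of £2682 = £1072.80. That would push OOP to £7712.80, over the £6800 cap, so patient pays £6800 − £6640 = £160.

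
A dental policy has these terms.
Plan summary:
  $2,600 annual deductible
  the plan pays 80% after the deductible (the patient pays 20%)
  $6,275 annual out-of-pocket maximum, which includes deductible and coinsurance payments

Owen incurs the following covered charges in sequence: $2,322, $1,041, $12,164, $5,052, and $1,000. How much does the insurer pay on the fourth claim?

$4,041.60

Bill 1, $2,322: entire amount goes to the deductible. Patient owes $2,322 (running OOP $2,322). Plan pays $2,322 − $2,322 = $0.
Bill 2, $1,041: $278 finishes the deductible; $763 goes to coinsurance; coinsurance $763 × 20% = $152.60. Patient owes $430.60 (running OOP $2,752.60). Insurer: $1,041 − $430.60 = $610.40.
Bill 3, $12,164: deductible met; 20% of $12,164 = $2,432.80. Patient owes $2,432.80 (running OOP $5,185.40). Plan pays $12,164 − $2,432.80 = $9,731.20.
Bill 4, $5,052: deductible already satisfied, so patient's share is 20% × $5,052 = $1,010.40. Patient owes $1,010.40 (running OOP $6,195.80). Insurer: $5,052 − $1,010.40 = $4,041.60.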